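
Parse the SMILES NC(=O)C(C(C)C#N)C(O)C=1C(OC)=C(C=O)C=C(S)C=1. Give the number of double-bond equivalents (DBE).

Degree of unsaturation = (number of rings) + (number of π bonds).
Ring closures in the SMILES: 1.
π bonds: 5 double bonds (each 1 DoU), 1 triple bond (each 2 DoU) → 7 DoU from unsaturation.
Total DoU = 1 + 7 = 8.

8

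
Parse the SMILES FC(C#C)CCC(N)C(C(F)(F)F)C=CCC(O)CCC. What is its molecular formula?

C15H23F4NO

Walk through each heavy atom and fill implicit hydrogens from standard valence (C 4, N 3, O 2, S 2, halogen 1):
  atom 1: F (halogen, monovalent) → 0 H
  atom 2: C, bond orders sum to 3 (valence 4) → 1 H
  atom 3: C, bond orders sum to 4 (valence 4) → 0 H
  atom 4: C, bond orders sum to 3 (valence 4) → 1 H
  atom 5: C, bond orders sum to 2 (valence 4) → 2 H
  atom 6: C, bond orders sum to 2 (valence 4) → 2 H
  atom 7: C, bond orders sum to 3 (valence 4) → 1 H
  atom 8: N, bond orders sum to 1 (valence 3) → 2 H
  atom 9: C, bond orders sum to 3 (valence 4) → 1 H
  atom 10: C, bond orders sum to 4 (valence 4) → 0 H
  atom 11: F (halogen, monovalent) → 0 H
  atom 12: F (halogen, monovalent) → 0 H
  atom 13: F (halogen, monovalent) → 0 H
  atom 14: C, bond orders sum to 3 (valence 4) → 1 H
  atom 15: C, bond orders sum to 3 (valence 4) → 1 H
  atom 16: C, bond orders sum to 2 (valence 4) → 2 H
  atom 17: C, bond orders sum to 3 (valence 4) → 1 H
  atom 18: O, bond orders sum to 1 (valence 2) → 1 H
  atom 19: C, bond orders sum to 2 (valence 4) → 2 H
  atom 20: C, bond orders sum to 2 (valence 4) → 2 H
  atom 21: C, bond orders sum to 1 (valence 4) → 3 H
Totals → C:15, H:23, F:4, N:1, O:1.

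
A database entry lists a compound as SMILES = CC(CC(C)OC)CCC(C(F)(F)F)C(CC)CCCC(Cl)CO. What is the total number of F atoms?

3

Scan the SMILES for F atoms (remember two-letter symbols like Cl and Br are single atoms).
Fluorine count: 3.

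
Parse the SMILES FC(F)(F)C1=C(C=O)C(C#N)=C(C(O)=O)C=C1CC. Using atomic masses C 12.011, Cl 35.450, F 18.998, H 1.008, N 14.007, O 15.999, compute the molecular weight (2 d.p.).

271.19 g/mol

First, the molecular formula is C12H8F3NO3 (counting implicit H from valence).
  C: 12 × 12.011 = 144.132
  F: 3 × 18.998 = 56.994
  H: 8 × 1.008 = 8.064
  N: 1 × 14.007 = 14.007
  O: 3 × 15.999 = 47.997
Sum: 12×12.011 + 3×18.998 + 8×1.008 + 1×14.007 + 3×15.999 = 271.194 → 271.19 g/mol.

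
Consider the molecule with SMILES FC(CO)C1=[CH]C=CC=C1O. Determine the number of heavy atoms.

Every atom symbol written in the SMILES (organic subset) is one heavy atom; implicit H are not written.
Heavy atoms by element → C:8, F:1, O:2.
Total: 11.

11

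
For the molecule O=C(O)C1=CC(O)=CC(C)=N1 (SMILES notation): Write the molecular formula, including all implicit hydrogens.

Walk through each heavy atom and fill implicit hydrogens from standard valence (C 4, N 3, O 2, S 2, halogen 1):
  atom 1: O, bond orders sum to 2 (valence 2) → 0 H
  atom 2: C, bond orders sum to 4 (valence 4) → 0 H
  atom 3: O, bond orders sum to 1 (valence 2) → 1 H
  atom 4: C, bond orders sum to 4 (valence 4) → 0 H
  atom 5: C, bond orders sum to 3 (valence 4) → 1 H
  atom 6: C, bond orders sum to 4 (valence 4) → 0 H
  atom 7: O, bond orders sum to 1 (valence 2) → 1 H
  atom 8: C, bond orders sum to 3 (valence 4) → 1 H
  atom 9: C, bond orders sum to 4 (valence 4) → 0 H
  atom 10: C, bond orders sum to 1 (valence 4) → 3 H
  atom 11: N, bond orders sum to 3 (valence 3) → 0 H
Totals → C:7, H:7, N:1, O:3.
In Hill order: C7H7NO3.

C7H7NO3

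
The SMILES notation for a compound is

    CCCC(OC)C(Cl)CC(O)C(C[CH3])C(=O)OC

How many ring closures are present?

In SMILES, each pair of matching ring-closure digits denotes one ring-closing bond; the number of such bonds equals the number of independent rings.
Ring-closure bonds here: 0.

0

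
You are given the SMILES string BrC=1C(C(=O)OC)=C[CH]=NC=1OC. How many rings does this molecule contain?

1

In SMILES, each pair of matching ring-closure digits denotes one ring-closing bond; the number of such bonds equals the number of independent rings.
Ring-closure bonds here: 1.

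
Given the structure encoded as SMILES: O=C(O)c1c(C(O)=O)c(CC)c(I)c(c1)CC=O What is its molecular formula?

C12H11IO5

Walk through each heavy atom and fill implicit hydrogens from standard valence (C 4, N 3, O 2, S 2, halogen 1); for lowercase aromatic atoms, an aromatic c carries 1 H when it has two neighbours and 0 H with three, and aromatic n carries 0 H:
  atom 1: O, bond orders sum to 2 (valence 2) → 0 H
  atom 2: C, bond orders sum to 4 (valence 4) → 0 H
  atom 3: O, bond orders sum to 1 (valence 2) → 1 H
  atom 4: aromatic c, 3 neighbours → 0 H
  atom 5: aromatic c, 3 neighbours → 0 H
  atom 6: C, bond orders sum to 4 (valence 4) → 0 H
  atom 7: O, bond orders sum to 1 (valence 2) → 1 H
  atom 8: O, bond orders sum to 2 (valence 2) → 0 H
  atom 9: aromatic c, 3 neighbours → 0 H
  atom 10: C, bond orders sum to 2 (valence 4) → 2 H
  atom 11: C, bond orders sum to 1 (valence 4) → 3 H
  atom 12: aromatic c, 3 neighbours → 0 H
  atom 13: I (halogen, monovalent) → 0 H
  atom 14: aromatic c, 3 neighbours → 0 H
  atom 15: aromatic c, 2 neighbours → 1 H
  atom 16: C, bond orders sum to 2 (valence 4) → 2 H
  atom 17: C, bond orders sum to 3 (valence 4) → 1 H
  atom 18: O, bond orders sum to 2 (valence 2) → 0 H
Totals → C:12, H:11, I:1, O:5.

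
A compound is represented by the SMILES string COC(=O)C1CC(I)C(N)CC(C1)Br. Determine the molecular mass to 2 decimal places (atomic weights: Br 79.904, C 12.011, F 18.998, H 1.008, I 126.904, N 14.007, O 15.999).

376.03 g/mol

First, the molecular formula is C9H15BrINO2 (counting implicit H from valence).
  Br: 1 × 79.904 = 79.904
  C: 9 × 12.011 = 108.099
  H: 15 × 1.008 = 15.120
  I: 1 × 126.904 = 126.904
  N: 1 × 14.007 = 14.007
  O: 2 × 15.999 = 31.998
Sum: 1×79.904 + 9×12.011 + 15×1.008 + 1×126.904 + 1×14.007 + 2×15.999 = 376.032 → 376.03 g/mol.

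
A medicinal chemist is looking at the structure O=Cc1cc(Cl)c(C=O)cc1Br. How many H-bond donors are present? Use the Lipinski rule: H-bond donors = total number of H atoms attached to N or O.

Donors: find every N or O and count the H atoms it carries.
  atom 1 (O): bond orders sum to 2 → 0 H
  atom 9 (O): bond orders sum to 2 → 0 H
Lipinski HBD = 0.

0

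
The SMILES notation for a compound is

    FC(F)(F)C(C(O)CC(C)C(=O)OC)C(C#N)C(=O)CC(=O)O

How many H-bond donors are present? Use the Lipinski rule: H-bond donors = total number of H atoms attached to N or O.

Donors: find every N or O and count the H atoms it carries.
  atom 7 (O): bond orders sum to 1 → 1 H
  atom 12 (O): bond orders sum to 2 → 0 H
  atom 13 (O): bond orders sum to 2 → 0 H
  atom 17 (N): bond orders sum to 3 → 0 H
  atom 19 (O): bond orders sum to 2 → 0 H
  atom 22 (O): bond orders sum to 2 → 0 H
  atom 23 (O): bond orders sum to 1 → 1 H
Lipinski HBD = 2.

2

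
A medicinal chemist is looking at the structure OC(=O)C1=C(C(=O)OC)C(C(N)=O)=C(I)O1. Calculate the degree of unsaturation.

Degree of unsaturation = (number of rings) + (number of π bonds).
Ring closures in the SMILES: 1.
π bonds: 5 double bonds (each 1 DoU) → 5 DoU from unsaturation.
Total DoU = 1 + 5 = 6.

6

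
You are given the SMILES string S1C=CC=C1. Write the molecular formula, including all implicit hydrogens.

Walk through each heavy atom and fill implicit hydrogens from standard valence (C 4, N 3, O 2, S 2, halogen 1):
  atom 1: S, bond orders sum to 2 (valence 2) → 0 H
  atom 2: C, bond orders sum to 3 (valence 4) → 1 H
  atom 3: C, bond orders sum to 3 (valence 4) → 1 H
  atom 4: C, bond orders sum to 3 (valence 4) → 1 H
  atom 5: C, bond orders sum to 3 (valence 4) → 1 H
Totals → C:4, H:4, S:1.
In Hill order: C4H4S.

C4H4S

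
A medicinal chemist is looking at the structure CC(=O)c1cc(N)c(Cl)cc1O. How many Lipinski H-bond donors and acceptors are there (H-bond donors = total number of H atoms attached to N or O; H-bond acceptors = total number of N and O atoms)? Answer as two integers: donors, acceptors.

Donors: find every N or O and count the H atoms it carries.
  atom 3 (O): bond orders sum to 2 → 0 H
  atom 7 (N): bond orders sum to 1 → 2 H
  atom 12 (O): bond orders sum to 1 → 1 H
Lipinski HBD = 3.
Acceptors: N atoms = 1, O atoms = 2 → HBA = 3.

3, 3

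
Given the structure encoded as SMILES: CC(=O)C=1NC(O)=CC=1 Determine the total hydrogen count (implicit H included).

7

Walk through each heavy atom and fill implicit hydrogens from standard valence (C 4, N 3, O 2, S 2, halogen 1):
  atom 1: C, bond orders sum to 1 (valence 4) → 3 H
  atom 2: C, bond orders sum to 4 (valence 4) → 0 H
  atom 3: O, bond orders sum to 2 (valence 2) → 0 H
  atom 4: C, bond orders sum to 4 (valence 4) → 0 H
  atom 5: N, bond orders sum to 2 (valence 3) → 1 H
  atom 6: C, bond orders sum to 4 (valence 4) → 0 H
  atom 7: O, bond orders sum to 1 (valence 2) → 1 H
  atom 8: C, bond orders sum to 3 (valence 4) → 1 H
  atom 9: C, bond orders sum to 3 (valence 4) → 1 H
Total hydrogens: 7.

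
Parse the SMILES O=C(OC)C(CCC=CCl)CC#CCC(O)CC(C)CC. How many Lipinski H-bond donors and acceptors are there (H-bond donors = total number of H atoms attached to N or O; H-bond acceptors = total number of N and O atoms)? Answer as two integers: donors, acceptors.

Donors: find every N or O and count the H atoms it carries.
  atom 1 (O): bond orders sum to 2 → 0 H
  atom 3 (O): bond orders sum to 2 → 0 H
  atom 16 (O): bond orders sum to 1 → 1 H
Lipinski HBD = 1.
Acceptors: N atoms = 0, O atoms = 3 → HBA = 3.

1, 3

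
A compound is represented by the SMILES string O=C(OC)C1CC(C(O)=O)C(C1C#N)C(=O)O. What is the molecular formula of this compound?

Walk through each heavy atom and fill implicit hydrogens from standard valence (C 4, N 3, O 2, S 2, halogen 1):
  atom 1: O, bond orders sum to 2 (valence 2) → 0 H
  atom 2: C, bond orders sum to 4 (valence 4) → 0 H
  atom 3: O, bond orders sum to 2 (valence 2) → 0 H
  atom 4: C, bond orders sum to 1 (valence 4) → 3 H
  atom 5: C, bond orders sum to 3 (valence 4) → 1 H
  atom 6: C, bond orders sum to 2 (valence 4) → 2 H
  atom 7: C, bond orders sum to 3 (valence 4) → 1 H
  atom 8: C, bond orders sum to 4 (valence 4) → 0 H
  atom 9: O, bond orders sum to 1 (valence 2) → 1 H
  atom 10: O, bond orders sum to 2 (valence 2) → 0 H
  atom 11: C, bond orders sum to 3 (valence 4) → 1 H
  atom 12: C, bond orders sum to 3 (valence 4) → 1 H
  atom 13: C, bond orders sum to 4 (valence 4) → 0 H
  atom 14: N, bond orders sum to 3 (valence 3) → 0 H
  atom 15: C, bond orders sum to 4 (valence 4) → 0 H
  atom 16: O, bond orders sum to 2 (valence 2) → 0 H
  atom 17: O, bond orders sum to 1 (valence 2) → 1 H
Totals → C:10, H:11, N:1, O:6.
In Hill order: C10H11NO6.

C10H11NO6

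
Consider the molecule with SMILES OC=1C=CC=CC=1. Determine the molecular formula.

Walk through each heavy atom and fill implicit hydrogens from standard valence (C 4, N 3, O 2, S 2, halogen 1):
  atom 1: O, bond orders sum to 1 (valence 2) → 1 H
  atom 2: C, bond orders sum to 4 (valence 4) → 0 H
  atom 3: C, bond orders sum to 3 (valence 4) → 1 H
  atom 4: C, bond orders sum to 3 (valence 4) → 1 H
  atom 5: C, bond orders sum to 3 (valence 4) → 1 H
  atom 6: C, bond orders sum to 3 (valence 4) → 1 H
  atom 7: C, bond orders sum to 3 (valence 4) → 1 H
Totals → C:6, H:6, O:1.

C6H6O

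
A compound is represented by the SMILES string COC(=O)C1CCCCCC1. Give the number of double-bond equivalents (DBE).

2

Degree of unsaturation = (number of rings) + (number of π bonds).
Ring closures in the SMILES: 1.
π bonds: 1 double bond (each 1 DoU) → 1 DoU from unsaturation.
Total DoU = 1 + 1 = 2.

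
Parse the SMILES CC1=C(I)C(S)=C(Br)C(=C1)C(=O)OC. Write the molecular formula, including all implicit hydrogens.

C9H8BrIO2S

Walk through each heavy atom and fill implicit hydrogens from standard valence (C 4, N 3, O 2, S 2, halogen 1):
  atom 1: C, bond orders sum to 1 (valence 4) → 3 H
  atom 2: C, bond orders sum to 4 (valence 4) → 0 H
  atom 3: C, bond orders sum to 4 (valence 4) → 0 H
  atom 4: I (halogen, monovalent) → 0 H
  atom 5: C, bond orders sum to 4 (valence 4) → 0 H
  atom 6: S, bond orders sum to 1 (valence 2) → 1 H
  atom 7: C, bond orders sum to 4 (valence 4) → 0 H
  atom 8: Br (halogen, monovalent) → 0 H
  atom 9: C, bond orders sum to 4 (valence 4) → 0 H
  atom 10: C, bond orders sum to 3 (valence 4) → 1 H
  atom 11: C, bond orders sum to 4 (valence 4) → 0 H
  atom 12: O, bond orders sum to 2 (valence 2) → 0 H
  atom 13: O, bond orders sum to 2 (valence 2) → 0 H
  atom 14: C, bond orders sum to 1 (valence 4) → 3 H
Totals → C:9, H:8, Br:1, I:1, O:2, S:1.
In Hill order: C9H8BrIO2S.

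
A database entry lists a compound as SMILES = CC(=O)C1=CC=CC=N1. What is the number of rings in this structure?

In SMILES, each pair of matching ring-closure digits denotes one ring-closing bond; the number of such bonds equals the number of independent rings.
Ring-closure bonds here: 1.

1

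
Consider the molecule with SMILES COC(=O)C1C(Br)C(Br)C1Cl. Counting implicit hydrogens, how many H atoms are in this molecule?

Walk through each heavy atom and fill implicit hydrogens from standard valence (C 4, N 3, O 2, S 2, halogen 1):
  atom 1: C, bond orders sum to 1 (valence 4) → 3 H
  atom 2: O, bond orders sum to 2 (valence 2) → 0 H
  atom 3: C, bond orders sum to 4 (valence 4) → 0 H
  atom 4: O, bond orders sum to 2 (valence 2) → 0 H
  atom 5: C, bond orders sum to 3 (valence 4) → 1 H
  atom 6: C, bond orders sum to 3 (valence 4) → 1 H
  atom 7: Br (halogen, monovalent) → 0 H
  atom 8: C, bond orders sum to 3 (valence 4) → 1 H
  atom 9: Br (halogen, monovalent) → 0 H
  atom 10: C, bond orders sum to 3 (valence 4) → 1 H
  atom 11: Cl (halogen, monovalent) → 0 H
Total hydrogens: 7.

7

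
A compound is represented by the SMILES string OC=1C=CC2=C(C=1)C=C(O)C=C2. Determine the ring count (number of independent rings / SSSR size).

In SMILES, each pair of matching ring-closure digits denotes one ring-closing bond; the number of such bonds equals the number of independent rings.
Ring-closure bonds here: 2.

2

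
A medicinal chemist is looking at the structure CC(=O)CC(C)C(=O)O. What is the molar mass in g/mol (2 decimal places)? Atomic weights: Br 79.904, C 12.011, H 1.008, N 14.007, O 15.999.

130.14 g/mol

First, the molecular formula is C6H10O3 (counting implicit H from valence).
  C: 6 × 12.011 = 72.066
  H: 10 × 1.008 = 10.080
  O: 3 × 15.999 = 47.997
Sum: 6×12.011 + 10×1.008 + 3×15.999 = 130.143 → 130.14 g/mol.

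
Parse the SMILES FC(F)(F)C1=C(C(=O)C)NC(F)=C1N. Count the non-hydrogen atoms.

14

Every atom symbol written in the SMILES (organic subset) is one heavy atom; implicit H are not written.
Heavy atoms by element → C:7, F:4, N:2, O:1.
Total: 14.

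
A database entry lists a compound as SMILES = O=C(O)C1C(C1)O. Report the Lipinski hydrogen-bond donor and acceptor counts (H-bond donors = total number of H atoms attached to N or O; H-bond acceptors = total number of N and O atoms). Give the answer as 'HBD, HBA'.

Donors: find every N or O and count the H atoms it carries.
  atom 1 (O): bond orders sum to 2 → 0 H
  atom 3 (O): bond orders sum to 1 → 1 H
  atom 7 (O): bond orders sum to 1 → 1 H
Lipinski HBD = 2.
Acceptors: N atoms = 0, O atoms = 3 → HBA = 3.

2, 3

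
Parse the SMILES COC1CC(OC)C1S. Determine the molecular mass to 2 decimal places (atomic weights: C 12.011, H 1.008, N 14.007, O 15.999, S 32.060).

First, the molecular formula is C6H12O2S (counting implicit H from valence).
  C: 6 × 12.011 = 72.066
  H: 12 × 1.008 = 12.096
  O: 2 × 15.999 = 31.998
  S: 1 × 32.060 = 32.060
Sum: 6×12.011 + 12×1.008 + 2×15.999 + 1×32.060 = 148.220 → 148.22 g/mol.

148.22 g/mol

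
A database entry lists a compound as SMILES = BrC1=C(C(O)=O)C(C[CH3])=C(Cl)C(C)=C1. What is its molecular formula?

Walk through each heavy atom and fill implicit hydrogens from standard valence (C 4, N 3, O 2, S 2, halogen 1):
  atom 1: Br (halogen, monovalent) → 0 H
  atom 2: C, bond orders sum to 4 (valence 4) → 0 H
  atom 3: C, bond orders sum to 4 (valence 4) → 0 H
  atom 4: C, bond orders sum to 4 (valence 4) → 0 H
  atom 5: O, bond orders sum to 1 (valence 2) → 1 H
  atom 6: O, bond orders sum to 2 (valence 2) → 0 H
  atom 7: C, bond orders sum to 4 (valence 4) → 0 H
  atom 8: C, bond orders sum to 2 (valence 4) → 2 H
  atom 9: C with explicit H count 3
  atom 10: C, bond orders sum to 4 (valence 4) → 0 H
  atom 11: Cl (halogen, monovalent) → 0 H
  atom 12: C, bond orders sum to 4 (valence 4) → 0 H
  atom 13: C, bond orders sum to 1 (valence 4) → 3 H
  atom 14: C, bond orders sum to 3 (valence 4) → 1 H
Totals → C:10, H:10, Br:1, Cl:1, O:2.
In Hill order: C10H10BrClO2.

C10H10BrClO2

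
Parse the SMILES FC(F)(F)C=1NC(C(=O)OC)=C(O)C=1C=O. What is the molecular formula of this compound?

C8H6F3NO4

Walk through each heavy atom and fill implicit hydrogens from standard valence (C 4, N 3, O 2, S 2, halogen 1):
  atom 1: F (halogen, monovalent) → 0 H
  atom 2: C, bond orders sum to 4 (valence 4) → 0 H
  atom 3: F (halogen, monovalent) → 0 H
  atom 4: F (halogen, monovalent) → 0 H
  atom 5: C, bond orders sum to 4 (valence 4) → 0 H
  atom 6: N, bond orders sum to 2 (valence 3) → 1 H
  atom 7: C, bond orders sum to 4 (valence 4) → 0 H
  atom 8: C, bond orders sum to 4 (valence 4) → 0 H
  atom 9: O, bond orders sum to 2 (valence 2) → 0 H
  atom 10: O, bond orders sum to 2 (valence 2) → 0 H
  atom 11: C, bond orders sum to 1 (valence 4) → 3 H
  atom 12: C, bond orders sum to 4 (valence 4) → 0 H
  atom 13: O, bond orders sum to 1 (valence 2) → 1 H
  atom 14: C, bond orders sum to 4 (valence 4) → 0 H
  atom 15: C, bond orders sum to 3 (valence 4) → 1 H
  atom 16: O, bond orders sum to 2 (valence 2) → 0 H
Totals → C:8, H:6, F:3, N:1, O:4.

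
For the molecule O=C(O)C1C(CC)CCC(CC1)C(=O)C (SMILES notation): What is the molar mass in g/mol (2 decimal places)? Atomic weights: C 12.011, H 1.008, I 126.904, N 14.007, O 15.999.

212.29 g/mol

First, the molecular formula is C12H20O3 (counting implicit H from valence).
  C: 12 × 12.011 = 144.132
  H: 20 × 1.008 = 20.160
  O: 3 × 15.999 = 47.997
Sum: 12×12.011 + 20×1.008 + 3×15.999 = 212.289 → 212.29 g/mol.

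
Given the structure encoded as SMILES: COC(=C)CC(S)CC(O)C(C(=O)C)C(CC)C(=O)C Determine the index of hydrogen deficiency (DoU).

Molecular formula: C15H26O4S.
DoU = (2C + 2 + N − H − X) / 2, where X is the halogen count and O/S are ignored.
    = (2·15 + 2 + 0 − 26 − 0) / 2 = 6 / 2 = 3.

3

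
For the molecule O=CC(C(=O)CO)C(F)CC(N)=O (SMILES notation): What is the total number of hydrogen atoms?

10

Walk through each heavy atom and fill implicit hydrogens from standard valence (C 4, N 3, O 2, S 2, halogen 1):
  atom 1: O, bond orders sum to 2 (valence 2) → 0 H
  atom 2: C, bond orders sum to 3 (valence 4) → 1 H
  atom 3: C, bond orders sum to 3 (valence 4) → 1 H
  atom 4: C, bond orders sum to 4 (valence 4) → 0 H
  atom 5: O, bond orders sum to 2 (valence 2) → 0 H
  atom 6: C, bond orders sum to 2 (valence 4) → 2 H
  atom 7: O, bond orders sum to 1 (valence 2) → 1 H
  atom 8: C, bond orders sum to 3 (valence 4) → 1 H
  atom 9: F (halogen, monovalent) → 0 H
  atom 10: C, bond orders sum to 2 (valence 4) → 2 H
  atom 11: C, bond orders sum to 4 (valence 4) → 0 H
  atom 12: N, bond orders sum to 1 (valence 3) → 2 H
  atom 13: O, bond orders sum to 2 (valence 2) → 0 H
Total hydrogens: 10.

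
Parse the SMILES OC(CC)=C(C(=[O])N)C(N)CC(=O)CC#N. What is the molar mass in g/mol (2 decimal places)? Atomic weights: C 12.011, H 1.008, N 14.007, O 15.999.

225.25 g/mol

First, the molecular formula is C10H15N3O3 (counting implicit H from valence).
  C: 10 × 12.011 = 120.110
  H: 15 × 1.008 = 15.120
  N: 3 × 14.007 = 42.021
  O: 3 × 15.999 = 47.997
Sum: 10×12.011 + 15×1.008 + 3×14.007 + 3×15.999 = 225.248 → 225.25 g/mol.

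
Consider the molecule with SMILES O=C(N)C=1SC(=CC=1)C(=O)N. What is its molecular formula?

Walk through each heavy atom and fill implicit hydrogens from standard valence (C 4, N 3, O 2, S 2, halogen 1):
  atom 1: O, bond orders sum to 2 (valence 2) → 0 H
  atom 2: C, bond orders sum to 4 (valence 4) → 0 H
  atom 3: N, bond orders sum to 1 (valence 3) → 2 H
  atom 4: C, bond orders sum to 4 (valence 4) → 0 H
  atom 5: S, bond orders sum to 2 (valence 2) → 0 H
  atom 6: C, bond orders sum to 4 (valence 4) → 0 H
  atom 7: C, bond orders sum to 3 (valence 4) → 1 H
  atom 8: C, bond orders sum to 3 (valence 4) → 1 H
  atom 9: C, bond orders sum to 4 (valence 4) → 0 H
  atom 10: O, bond orders sum to 2 (valence 2) → 0 H
  atom 11: N, bond orders sum to 1 (valence 3) → 2 H
Totals → C:6, H:6, N:2, O:2, S:1.
In Hill order: C6H6N2O2S.

C6H6N2O2S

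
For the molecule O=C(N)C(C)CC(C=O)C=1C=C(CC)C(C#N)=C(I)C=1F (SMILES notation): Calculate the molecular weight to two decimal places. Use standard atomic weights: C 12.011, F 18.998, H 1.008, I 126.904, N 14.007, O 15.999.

First, the molecular formula is C15H16FIN2O2 (counting implicit H from valence).
  C: 15 × 12.011 = 180.165
  F: 1 × 18.998 = 18.998
  H: 16 × 1.008 = 16.128
  I: 1 × 126.904 = 126.904
  N: 2 × 14.007 = 28.014
  O: 2 × 15.999 = 31.998
Sum: 15×12.011 + 1×18.998 + 16×1.008 + 1×126.904 + 2×14.007 + 2×15.999 = 402.207 → 402.21 g/mol.

402.21 g/mol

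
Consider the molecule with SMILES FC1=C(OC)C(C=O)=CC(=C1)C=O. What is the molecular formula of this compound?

C9H7FO3

Walk through each heavy atom and fill implicit hydrogens from standard valence (C 4, N 3, O 2, S 2, halogen 1):
  atom 1: F (halogen, monovalent) → 0 H
  atom 2: C, bond orders sum to 4 (valence 4) → 0 H
  atom 3: C, bond orders sum to 4 (valence 4) → 0 H
  atom 4: O, bond orders sum to 2 (valence 2) → 0 H
  atom 5: C, bond orders sum to 1 (valence 4) → 3 H
  atom 6: C, bond orders sum to 4 (valence 4) → 0 H
  atom 7: C, bond orders sum to 3 (valence 4) → 1 H
  atom 8: O, bond orders sum to 2 (valence 2) → 0 H
  atom 9: C, bond orders sum to 3 (valence 4) → 1 H
  atom 10: C, bond orders sum to 4 (valence 4) → 0 H
  atom 11: C, bond orders sum to 3 (valence 4) → 1 H
  atom 12: C, bond orders sum to 3 (valence 4) → 1 H
  atom 13: O, bond orders sum to 2 (valence 2) → 0 H
Totals → C:9, H:7, F:1, O:3.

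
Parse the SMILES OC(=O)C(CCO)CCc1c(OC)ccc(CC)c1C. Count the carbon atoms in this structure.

16

Count every carbon token in the SMILES (each C, including those in ring-closure positions and inside branches).
Carbon count: 16.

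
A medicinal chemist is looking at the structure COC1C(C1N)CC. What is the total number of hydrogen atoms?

Walk through each heavy atom and fill implicit hydrogens from standard valence (C 4, N 3, O 2, S 2, halogen 1):
  atom 1: C, bond orders sum to 1 (valence 4) → 3 H
  atom 2: O, bond orders sum to 2 (valence 2) → 0 H
  atom 3: C, bond orders sum to 3 (valence 4) → 1 H
  atom 4: C, bond orders sum to 3 (valence 4) → 1 H
  atom 5: C, bond orders sum to 3 (valence 4) → 1 H
  atom 6: N, bond orders sum to 1 (valence 3) → 2 H
  atom 7: C, bond orders sum to 2 (valence 4) → 2 H
  atom 8: C, bond orders sum to 1 (valence 4) → 3 H
Total hydrogens: 13.

13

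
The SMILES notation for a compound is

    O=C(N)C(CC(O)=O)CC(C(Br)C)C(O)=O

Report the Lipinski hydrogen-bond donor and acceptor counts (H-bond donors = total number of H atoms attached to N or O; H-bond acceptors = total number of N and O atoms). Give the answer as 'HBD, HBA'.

4, 6

Donors: find every N or O and count the H atoms it carries.
  atom 1 (O): bond orders sum to 2 → 0 H
  atom 3 (N): bond orders sum to 1 → 2 H
  atom 7 (O): bond orders sum to 1 → 1 H
  atom 8 (O): bond orders sum to 2 → 0 H
  atom 15 (O): bond orders sum to 1 → 1 H
  atom 16 (O): bond orders sum to 2 → 0 H
Lipinski HBD = 4.
Acceptors: N atoms = 1, O atoms = 5 → HBA = 6.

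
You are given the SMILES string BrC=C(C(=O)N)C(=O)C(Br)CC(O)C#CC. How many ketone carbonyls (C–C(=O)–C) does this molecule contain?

1

The ketone motif appears at heavy-atom position 7 in the SMILES.
Other groups present: 1 alkene, 1 alkyne, 1 amide, 1 hydroxyl.
Ketone count: 1.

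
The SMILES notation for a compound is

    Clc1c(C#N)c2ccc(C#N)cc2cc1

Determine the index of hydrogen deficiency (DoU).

11

Molecular formula: C12H5ClN2.
DoU = (2C + 2 + N − H − X) / 2, where X is the halogen count and O/S are ignored.
    = (2·12 + 2 + 2 − 5 − 1) / 2 = 22 / 2 = 11.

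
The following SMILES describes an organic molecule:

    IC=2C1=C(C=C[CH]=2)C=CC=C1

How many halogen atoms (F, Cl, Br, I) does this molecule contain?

Halogen atoms appear at heavy-atom position 1 (1×I).
Halogen count: 1.

1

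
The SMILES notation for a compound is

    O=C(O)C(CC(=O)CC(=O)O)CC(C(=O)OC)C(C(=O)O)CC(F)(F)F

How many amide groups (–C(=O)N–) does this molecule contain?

Scan the SMILES for the amide motif — none present.
Groups that are present: 3 carboxylic acid, 1 ester, 1 ketone.

0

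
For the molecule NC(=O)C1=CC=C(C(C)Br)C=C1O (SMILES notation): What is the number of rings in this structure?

In SMILES, each pair of matching ring-closure digits denotes one ring-closing bond; the number of such bonds equals the number of independent rings.
Ring-closure bonds here: 1.

1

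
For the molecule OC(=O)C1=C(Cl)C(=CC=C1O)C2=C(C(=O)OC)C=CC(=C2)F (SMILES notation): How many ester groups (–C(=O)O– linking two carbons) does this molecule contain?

The ester motif appears at heavy-atom position 14 in the SMILES.
Other groups present: 1 carboxylic acid, 1 hydroxyl.
Ester count: 1.

1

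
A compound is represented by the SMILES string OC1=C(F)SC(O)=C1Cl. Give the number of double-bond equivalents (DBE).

3

Molecular formula: C4H2ClFO2S.
DoU = (2C + 2 + N − H − X) / 2, where X is the halogen count and O/S are ignored.
    = (2·4 + 2 + 0 − 2 − 2) / 2 = 6 / 2 = 3.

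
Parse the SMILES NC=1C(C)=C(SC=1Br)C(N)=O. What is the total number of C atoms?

6

Count every carbon token in the SMILES (each C, including those in ring-closure positions and inside branches).
Carbon count: 6.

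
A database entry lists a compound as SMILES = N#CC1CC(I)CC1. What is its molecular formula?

C6H8IN

Walk through each heavy atom and fill implicit hydrogens from standard valence (C 4, N 3, O 2, S 2, halogen 1):
  atom 1: N, bond orders sum to 3 (valence 3) → 0 H
  atom 2: C, bond orders sum to 4 (valence 4) → 0 H
  atom 3: C, bond orders sum to 3 (valence 4) → 1 H
  atom 4: C, bond orders sum to 2 (valence 4) → 2 H
  atom 5: C, bond orders sum to 3 (valence 4) → 1 H
  atom 6: I (halogen, monovalent) → 0 H
  atom 7: C, bond orders sum to 2 (valence 4) → 2 H
  atom 8: C, bond orders sum to 2 (valence 4) → 2 H
Totals → C:6, H:8, I:1, N:1.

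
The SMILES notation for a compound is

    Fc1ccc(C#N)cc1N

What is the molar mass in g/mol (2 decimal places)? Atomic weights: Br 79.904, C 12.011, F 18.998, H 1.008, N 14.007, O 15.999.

First, the molecular formula is C7H5FN2 (counting implicit H from valence).
  C: 7 × 12.011 = 84.077
  F: 1 × 18.998 = 18.998
  H: 5 × 1.008 = 5.040
  N: 2 × 14.007 = 28.014
Sum: 7×12.011 + 1×18.998 + 5×1.008 + 2×14.007 = 136.129 → 136.13 g/mol.

136.13 g/mol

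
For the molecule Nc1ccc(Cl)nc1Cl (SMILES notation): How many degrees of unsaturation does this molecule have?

4

Molecular formula: C5H4Cl2N2.
DoU = (2C + 2 + N − H − X) / 2, where X is the halogen count and O/S are ignored.
    = (2·5 + 2 + 2 − 4 − 2) / 2 = 8 / 2 = 4.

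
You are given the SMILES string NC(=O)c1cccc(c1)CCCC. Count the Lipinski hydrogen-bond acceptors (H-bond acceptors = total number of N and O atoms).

N atoms: 1; O atoms: 1.
Lipinski HBA = 1 + 1 = 2.

2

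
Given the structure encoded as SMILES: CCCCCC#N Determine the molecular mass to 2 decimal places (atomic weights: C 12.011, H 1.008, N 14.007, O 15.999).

97.16 g/mol

First, the molecular formula is C6H11N (counting implicit H from valence).
  C: 6 × 12.011 = 72.066
  H: 11 × 1.008 = 11.088
  N: 1 × 14.007 = 14.007
Sum: 6×12.011 + 11×1.008 + 1×14.007 = 97.161 → 97.16 g/mol.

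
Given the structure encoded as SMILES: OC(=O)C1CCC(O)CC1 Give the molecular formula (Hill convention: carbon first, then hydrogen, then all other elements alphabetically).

C7H12O3

Walk through each heavy atom and fill implicit hydrogens from standard valence (C 4, N 3, O 2, S 2, halogen 1):
  atom 1: O, bond orders sum to 1 (valence 2) → 1 H
  atom 2: C, bond orders sum to 4 (valence 4) → 0 H
  atom 3: O, bond orders sum to 2 (valence 2) → 0 H
  atom 4: C, bond orders sum to 3 (valence 4) → 1 H
  atom 5: C, bond orders sum to 2 (valence 4) → 2 H
  atom 6: C, bond orders sum to 2 (valence 4) → 2 H
  atom 7: C, bond orders sum to 3 (valence 4) → 1 H
  atom 8: O, bond orders sum to 1 (valence 2) → 1 H
  atom 9: C, bond orders sum to 2 (valence 4) → 2 H
  atom 10: C, bond orders sum to 2 (valence 4) → 2 H
Totals → C:7, H:12, O:3.
In Hill order: C7H12O3.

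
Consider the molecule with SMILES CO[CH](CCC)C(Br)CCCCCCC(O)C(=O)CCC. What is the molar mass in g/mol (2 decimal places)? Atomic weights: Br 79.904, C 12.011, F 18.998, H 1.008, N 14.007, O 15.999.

First, the molecular formula is C17H33BrO3 (counting implicit H from valence).
  Br: 1 × 79.904 = 79.904
  C: 17 × 12.011 = 204.187
  H: 33 × 1.008 = 33.264
  O: 3 × 15.999 = 47.997
Sum: 1×79.904 + 17×12.011 + 33×1.008 + 3×15.999 = 365.352 → 365.35 g/mol.

365.35 g/mol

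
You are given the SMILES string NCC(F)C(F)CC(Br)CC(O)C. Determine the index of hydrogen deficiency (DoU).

0

Degree of unsaturation = (number of rings) + (number of π bonds).
Ring closures in the SMILES: 0.
π bonds: none → 0 DoU from unsaturation.
Total DoU = 0 + 0 = 0.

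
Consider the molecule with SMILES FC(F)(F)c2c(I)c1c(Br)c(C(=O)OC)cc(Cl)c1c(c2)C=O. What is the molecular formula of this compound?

C14H6BrClF3IO3

Walk through each heavy atom and fill implicit hydrogens from standard valence (C 4, N 3, O 2, S 2, halogen 1); for lowercase aromatic atoms, an aromatic c carries 1 H when it has two neighbours and 0 H with three, and aromatic n carries 0 H:
  atom 1: F (halogen, monovalent) → 0 H
  atom 2: C, bond orders sum to 4 (valence 4) → 0 H
  atom 3: F (halogen, monovalent) → 0 H
  atom 4: F (halogen, monovalent) → 0 H
  atom 5: aromatic c, 3 neighbours → 0 H
  atom 6: aromatic c, 3 neighbours → 0 H
  atom 7: I (halogen, monovalent) → 0 H
  atom 8: aromatic c, 3 neighbours → 0 H
  atom 9: aromatic c, 3 neighbours → 0 H
  atom 10: Br (halogen, monovalent) → 0 H
  atom 11: aromatic c, 3 neighbours → 0 H
  atom 12: C, bond orders sum to 4 (valence 4) → 0 H
  atom 13: O, bond orders sum to 2 (valence 2) → 0 H
  atom 14: O, bond orders sum to 2 (valence 2) → 0 H
  atom 15: C, bond orders sum to 1 (valence 4) → 3 H
  atom 16: aromatic c, 2 neighbours → 1 H
  atom 17: aromatic c, 3 neighbours → 0 H
  atom 18: Cl (halogen, monovalent) → 0 H
  atom 19: aromatic c, 3 neighbours → 0 H
  atom 20: aromatic c, 3 neighbours → 0 H
  atom 21: aromatic c, 2 neighbours → 1 H
  atom 22: C, bond orders sum to 3 (valence 4) → 1 H
  atom 23: O, bond orders sum to 2 (valence 2) → 0 H
Totals → C:14, H:6, Br:1, Cl:1, F:3, I:1, O:3.
In Hill order: C14H6BrClF3IO3.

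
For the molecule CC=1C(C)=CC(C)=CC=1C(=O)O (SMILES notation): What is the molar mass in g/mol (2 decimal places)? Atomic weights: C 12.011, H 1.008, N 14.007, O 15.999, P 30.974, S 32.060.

164.20 g/mol

First, the molecular formula is C10H12O2 (counting implicit H from valence).
  C: 10 × 12.011 = 120.110
  H: 12 × 1.008 = 12.096
  O: 2 × 15.999 = 31.998
Sum: 10×12.011 + 12×1.008 + 2×15.999 = 164.204 → 164.20 g/mol.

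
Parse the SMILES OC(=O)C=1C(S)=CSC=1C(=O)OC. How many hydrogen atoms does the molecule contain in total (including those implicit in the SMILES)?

Walk through each heavy atom and fill implicit hydrogens from standard valence (C 4, N 3, O 2, S 2, halogen 1):
  atom 1: O, bond orders sum to 1 (valence 2) → 1 H
  atom 2: C, bond orders sum to 4 (valence 4) → 0 H
  atom 3: O, bond orders sum to 2 (valence 2) → 0 H
  atom 4: C, bond orders sum to 4 (valence 4) → 0 H
  atom 5: C, bond orders sum to 4 (valence 4) → 0 H
  atom 6: S, bond orders sum to 1 (valence 2) → 1 H
  atom 7: C, bond orders sum to 3 (valence 4) → 1 H
  atom 8: S, bond orders sum to 2 (valence 2) → 0 H
  atom 9: C, bond orders sum to 4 (valence 4) → 0 H
  atom 10: C, bond orders sum to 4 (valence 4) → 0 H
  atom 11: O, bond orders sum to 2 (valence 2) → 0 H
  atom 12: O, bond orders sum to 2 (valence 2) → 0 H
  atom 13: C, bond orders sum to 1 (valence 4) → 3 H
Total hydrogens: 6.

6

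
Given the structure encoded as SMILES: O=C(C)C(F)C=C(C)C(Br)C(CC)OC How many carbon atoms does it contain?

Count every carbon token in the SMILES (each C, including those in ring-closure positions and inside branches).
Carbon count: 11.

11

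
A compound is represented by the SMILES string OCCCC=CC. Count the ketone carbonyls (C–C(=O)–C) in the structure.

Scan the SMILES for the ketone motif — none present.
Groups that are present: 1 alkene, 1 hydroxyl.

0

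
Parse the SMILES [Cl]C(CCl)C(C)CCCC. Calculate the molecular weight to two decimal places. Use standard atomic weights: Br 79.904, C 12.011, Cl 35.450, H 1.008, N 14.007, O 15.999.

First, the molecular formula is C8H16Cl2 (counting implicit H from valence).
  C: 8 × 12.011 = 96.088
  Cl: 2 × 35.450 = 70.900
  H: 16 × 1.008 = 16.128
Sum: 8×12.011 + 2×35.450 + 16×1.008 = 183.116 → 183.12 g/mol.

183.12 g/mol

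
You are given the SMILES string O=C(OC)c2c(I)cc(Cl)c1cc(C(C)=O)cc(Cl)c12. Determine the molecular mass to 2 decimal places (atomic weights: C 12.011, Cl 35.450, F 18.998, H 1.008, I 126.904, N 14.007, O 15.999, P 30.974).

First, the molecular formula is C14H9Cl2IO3 (counting implicit H from valence).
  C: 14 × 12.011 = 168.154
  Cl: 2 × 35.450 = 70.900
  H: 9 × 1.008 = 9.072
  I: 1 × 126.904 = 126.904
  O: 3 × 15.999 = 47.997
Sum: 14×12.011 + 2×35.450 + 9×1.008 + 1×126.904 + 3×15.999 = 423.027 → 423.03 g/mol.

423.03 g/mol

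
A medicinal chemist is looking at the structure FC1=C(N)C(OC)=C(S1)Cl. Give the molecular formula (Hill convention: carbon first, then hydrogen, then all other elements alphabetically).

Walk through each heavy atom and fill implicit hydrogens from standard valence (C 4, N 3, O 2, S 2, halogen 1):
  atom 1: F (halogen, monovalent) → 0 H
  atom 2: C, bond orders sum to 4 (valence 4) → 0 H
  atom 3: C, bond orders sum to 4 (valence 4) → 0 H
  atom 4: N, bond orders sum to 1 (valence 3) → 2 H
  atom 5: C, bond orders sum to 4 (valence 4) → 0 H
  atom 6: O, bond orders sum to 2 (valence 2) → 0 H
  atom 7: C, bond orders sum to 1 (valence 4) → 3 H
  atom 8: C, bond orders sum to 4 (valence 4) → 0 H
  atom 9: S, bond orders sum to 2 (valence 2) → 0 H
  atom 10: Cl (halogen, monovalent) → 0 H
Totals → C:5, H:5, Cl:1, F:1, N:1, O:1, S:1.

C5H5ClFNOS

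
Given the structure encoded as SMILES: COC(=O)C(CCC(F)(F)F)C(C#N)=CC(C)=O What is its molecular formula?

Walk through each heavy atom and fill implicit hydrogens from standard valence (C 4, N 3, O 2, S 2, halogen 1):
  atom 1: C, bond orders sum to 1 (valence 4) → 3 H
  atom 2: O, bond orders sum to 2 (valence 2) → 0 H
  atom 3: C, bond orders sum to 4 (valence 4) → 0 H
  atom 4: O, bond orders sum to 2 (valence 2) → 0 H
  atom 5: C, bond orders sum to 3 (valence 4) → 1 H
  atom 6: C, bond orders sum to 2 (valence 4) → 2 H
  atom 7: C, bond orders sum to 2 (valence 4) → 2 H
  atom 8: C, bond orders sum to 4 (valence 4) → 0 H
  atom 9: F (halogen, monovalent) → 0 H
  atom 10: F (halogen, monovalent) → 0 H
  atom 11: F (halogen, monovalent) → 0 H
  atom 12: C, bond orders sum to 4 (valence 4) → 0 H
  atom 13: C, bond orders sum to 4 (valence 4) → 0 H
  atom 14: N, bond orders sum to 3 (valence 3) → 0 H
  atom 15: C, bond orders sum to 3 (valence 4) → 1 H
  atom 16: C, bond orders sum to 4 (valence 4) → 0 H
  atom 17: C, bond orders sum to 1 (valence 4) → 3 H
  atom 18: O, bond orders sum to 2 (valence 2) → 0 H
Totals → C:11, H:12, F:3, N:1, O:3.

C11H12F3NO3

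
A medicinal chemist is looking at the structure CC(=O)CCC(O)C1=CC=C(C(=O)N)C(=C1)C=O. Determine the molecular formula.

Walk through each heavy atom and fill implicit hydrogens from standard valence (C 4, N 3, O 2, S 2, halogen 1):
  atom 1: C, bond orders sum to 1 (valence 4) → 3 H
  atom 2: C, bond orders sum to 4 (valence 4) → 0 H
  atom 3: O, bond orders sum to 2 (valence 2) → 0 H
  atom 4: C, bond orders sum to 2 (valence 4) → 2 H
  atom 5: C, bond orders sum to 2 (valence 4) → 2 H
  atom 6: C, bond orders sum to 3 (valence 4) → 1 H
  atom 7: O, bond orders sum to 1 (valence 2) → 1 H
  atom 8: C, bond orders sum to 4 (valence 4) → 0 H
  atom 9: C, bond orders sum to 3 (valence 4) → 1 H
  atom 10: C, bond orders sum to 3 (valence 4) → 1 H
  atom 11: C, bond orders sum to 4 (valence 4) → 0 H
  atom 12: C, bond orders sum to 4 (valence 4) → 0 H
  atom 13: O, bond orders sum to 2 (valence 2) → 0 H
  atom 14: N, bond orders sum to 1 (valence 3) → 2 H
  atom 15: C, bond orders sum to 4 (valence 4) → 0 H
  atom 16: C, bond orders sum to 3 (valence 4) → 1 H
  atom 17: C, bond orders sum to 3 (valence 4) → 1 H
  atom 18: O, bond orders sum to 2 (valence 2) → 0 H
Totals → C:13, H:15, N:1, O:4.

C13H15NO4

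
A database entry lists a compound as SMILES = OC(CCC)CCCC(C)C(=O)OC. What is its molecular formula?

C11H22O3

Walk through each heavy atom and fill implicit hydrogens from standard valence (C 4, N 3, O 2, S 2, halogen 1):
  atom 1: O, bond orders sum to 1 (valence 2) → 1 H
  atom 2: C, bond orders sum to 3 (valence 4) → 1 H
  atom 3: C, bond orders sum to 2 (valence 4) → 2 H
  atom 4: C, bond orders sum to 2 (valence 4) → 2 H
  atom 5: C, bond orders sum to 1 (valence 4) → 3 H
  atom 6: C, bond orders sum to 2 (valence 4) → 2 H
  atom 7: C, bond orders sum to 2 (valence 4) → 2 H
  atom 8: C, bond orders sum to 2 (valence 4) → 2 H
  atom 9: C, bond orders sum to 3 (valence 4) → 1 H
  atom 10: C, bond orders sum to 1 (valence 4) → 3 H
  atom 11: C, bond orders sum to 4 (valence 4) → 0 H
  atom 12: O, bond orders sum to 2 (valence 2) → 0 H
  atom 13: O, bond orders sum to 2 (valence 2) → 0 H
  atom 14: C, bond orders sum to 1 (valence 4) → 3 H
Totals → C:11, H:22, O:3.
In Hill order: C11H22O3.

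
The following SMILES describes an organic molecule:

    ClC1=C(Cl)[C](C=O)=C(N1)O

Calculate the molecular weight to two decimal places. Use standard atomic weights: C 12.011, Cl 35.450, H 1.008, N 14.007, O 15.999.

179.98 g/mol

First, the molecular formula is C5H3Cl2NO2 (counting implicit H from valence).
  C: 5 × 12.011 = 60.055
  Cl: 2 × 35.450 = 70.900
  H: 3 × 1.008 = 3.024
  N: 1 × 14.007 = 14.007
  O: 2 × 15.999 = 31.998
Sum: 5×12.011 + 2×35.450 + 3×1.008 + 1×14.007 + 2×15.999 = 179.984 → 179.98 g/mol.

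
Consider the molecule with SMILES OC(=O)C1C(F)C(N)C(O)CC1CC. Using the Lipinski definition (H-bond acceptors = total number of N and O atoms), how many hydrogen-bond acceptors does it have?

4

N atoms: 1; O atoms: 3.
Lipinski HBA = 1 + 3 = 4.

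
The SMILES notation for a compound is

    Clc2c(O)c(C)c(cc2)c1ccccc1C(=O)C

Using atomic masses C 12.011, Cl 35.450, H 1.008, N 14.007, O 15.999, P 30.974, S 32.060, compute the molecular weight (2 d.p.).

First, the molecular formula is C15H13ClO2 (counting implicit H from valence).
  C: 15 × 12.011 = 180.165
  Cl: 1 × 35.450 = 35.450
  H: 13 × 1.008 = 13.104
  O: 2 × 15.999 = 31.998
Sum: 15×12.011 + 1×35.450 + 13×1.008 + 2×15.999 = 260.717 → 260.72 g/mol.

260.72 g/mol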